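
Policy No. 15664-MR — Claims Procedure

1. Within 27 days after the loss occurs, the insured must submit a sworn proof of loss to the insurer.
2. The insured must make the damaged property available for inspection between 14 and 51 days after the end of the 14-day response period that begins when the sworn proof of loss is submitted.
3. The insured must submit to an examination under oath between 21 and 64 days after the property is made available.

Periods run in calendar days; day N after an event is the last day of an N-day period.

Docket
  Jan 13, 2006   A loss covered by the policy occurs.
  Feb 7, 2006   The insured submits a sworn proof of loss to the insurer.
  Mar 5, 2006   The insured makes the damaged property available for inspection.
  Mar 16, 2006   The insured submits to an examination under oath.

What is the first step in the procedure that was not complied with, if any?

Step 2

(1) due by Jan 13, 2006 + 27 days = Feb 9, 2006; done Feb 7, 2006 — timely.
(2) the permitted window runs from Feb 21, 2006 + 14 = Mar 7, 2006 to Feb 21, 2006 + 51 = Apr 13, 2006; Mar 5, 2006 is 2 days too early.
The analysis stops there.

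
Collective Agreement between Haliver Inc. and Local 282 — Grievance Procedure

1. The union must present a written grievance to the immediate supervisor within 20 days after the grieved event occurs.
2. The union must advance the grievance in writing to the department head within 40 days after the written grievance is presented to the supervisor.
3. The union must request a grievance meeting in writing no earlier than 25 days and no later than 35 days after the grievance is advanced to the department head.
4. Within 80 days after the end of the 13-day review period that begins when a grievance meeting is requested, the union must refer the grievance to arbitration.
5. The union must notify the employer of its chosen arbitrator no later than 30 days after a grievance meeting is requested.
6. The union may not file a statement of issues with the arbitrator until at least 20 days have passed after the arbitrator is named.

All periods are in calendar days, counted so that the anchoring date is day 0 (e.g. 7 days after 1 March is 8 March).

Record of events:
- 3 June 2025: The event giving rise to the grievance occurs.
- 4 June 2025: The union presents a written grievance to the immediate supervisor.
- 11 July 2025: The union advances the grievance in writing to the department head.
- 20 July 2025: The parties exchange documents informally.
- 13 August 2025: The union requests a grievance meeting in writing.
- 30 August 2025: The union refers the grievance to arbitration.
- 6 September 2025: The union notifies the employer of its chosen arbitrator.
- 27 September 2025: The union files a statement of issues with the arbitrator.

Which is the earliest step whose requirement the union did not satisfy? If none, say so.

Step 1: 20 days after 3 June 2025 (when the grieved event occurs) is 23 June 2025; 4 June 2025 is within that limit.
Step 2: 40 days after 4 June 2025 (when the written grievance is presented to the supervisor) is 14 July 2025; done 11 July 2025 — timely.
Step 3: the window is 25–35 days after 11 July 2025 (when the grievance is advanced to the department head), so 5 August 2025 through 15 August 2025; 13 August 2025 falls inside that range.
Step 4: 80 days after 26 August 2025 (end of the 13-day review period, which began when a grievance meeting is requested on 13 August 2025) is 14 November 2025; 30 August 2025 is within that limit.
Step 5: 30 days after 13 August 2025 (when a grievance meeting is requested) is 12 September 2025; 6 September 2025 is within that limit.
Step 6: the earliest permitted date is 20 days after 6 September 2025 (when the arbitrator is named), i.e. 26 September 2025; 27 September 2025 is on or after that date.

None — every step was satisfied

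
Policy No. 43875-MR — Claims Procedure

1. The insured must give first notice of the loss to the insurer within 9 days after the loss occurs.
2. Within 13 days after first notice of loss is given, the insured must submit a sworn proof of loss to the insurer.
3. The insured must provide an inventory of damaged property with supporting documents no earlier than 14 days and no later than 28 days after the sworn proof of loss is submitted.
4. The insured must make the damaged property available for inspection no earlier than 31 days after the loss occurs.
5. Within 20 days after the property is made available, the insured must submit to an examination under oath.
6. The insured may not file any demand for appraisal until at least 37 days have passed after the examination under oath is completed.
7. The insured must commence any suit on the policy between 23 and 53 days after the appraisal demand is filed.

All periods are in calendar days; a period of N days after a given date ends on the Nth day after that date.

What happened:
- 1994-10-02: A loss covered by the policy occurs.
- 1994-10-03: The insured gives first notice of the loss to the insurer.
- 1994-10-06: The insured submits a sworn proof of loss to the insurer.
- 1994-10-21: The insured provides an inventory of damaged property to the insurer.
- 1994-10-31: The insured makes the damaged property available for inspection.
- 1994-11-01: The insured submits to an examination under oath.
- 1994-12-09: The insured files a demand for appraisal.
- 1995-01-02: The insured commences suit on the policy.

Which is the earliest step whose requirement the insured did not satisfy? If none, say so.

(1) due by 1994-10-02 + 9 days = 1994-10-11; done 1994-10-03 — timely.
(2) due by 1994-10-03 + 13 days = 1994-10-16; completed 1994-10-06, before the deadline.
(3) the permitted window runs from 1994-10-06 + 14 = 1994-10-20 to 1994-10-06 + 28 = 1994-11-03; 1994-10-21 falls inside that range.
(4) permitted from 1994-10-02 + 31 days = 1994-11-02 onward; 1994-10-31 is 2 days before the earliest permitted date.

Step 4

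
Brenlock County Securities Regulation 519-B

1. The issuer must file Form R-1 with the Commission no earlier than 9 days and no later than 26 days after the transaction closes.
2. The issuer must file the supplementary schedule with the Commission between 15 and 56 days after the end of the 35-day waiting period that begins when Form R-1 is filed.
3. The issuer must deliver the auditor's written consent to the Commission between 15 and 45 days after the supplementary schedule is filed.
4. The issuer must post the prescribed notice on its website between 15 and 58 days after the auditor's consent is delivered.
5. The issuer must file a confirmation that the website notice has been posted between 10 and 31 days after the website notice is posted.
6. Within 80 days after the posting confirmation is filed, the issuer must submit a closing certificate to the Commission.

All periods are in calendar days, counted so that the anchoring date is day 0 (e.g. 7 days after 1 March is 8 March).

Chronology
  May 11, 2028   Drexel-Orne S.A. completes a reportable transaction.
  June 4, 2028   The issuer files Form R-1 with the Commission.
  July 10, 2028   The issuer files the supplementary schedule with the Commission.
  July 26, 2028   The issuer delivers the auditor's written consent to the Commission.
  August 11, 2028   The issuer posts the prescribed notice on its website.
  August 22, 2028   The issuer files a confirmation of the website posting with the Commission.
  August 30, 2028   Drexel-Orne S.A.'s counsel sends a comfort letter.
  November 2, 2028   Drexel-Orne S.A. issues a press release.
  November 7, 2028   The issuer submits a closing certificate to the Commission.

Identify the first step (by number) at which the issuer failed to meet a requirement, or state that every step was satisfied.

Step 2

Step 1: the window is 9–26 days after May 11, 2028 (when the transaction closes), so May 20, 2028 through June 6, 2028; done June 4, 2028 — within the window.
Step 2: the window is 15–56 days after July 9, 2028 (end of the 35-day waiting period, which began when Form R-1 is filed on June 4, 2028), so July 24, 2028 through September 3, 2028; July 10, 2028 is 14 days too early.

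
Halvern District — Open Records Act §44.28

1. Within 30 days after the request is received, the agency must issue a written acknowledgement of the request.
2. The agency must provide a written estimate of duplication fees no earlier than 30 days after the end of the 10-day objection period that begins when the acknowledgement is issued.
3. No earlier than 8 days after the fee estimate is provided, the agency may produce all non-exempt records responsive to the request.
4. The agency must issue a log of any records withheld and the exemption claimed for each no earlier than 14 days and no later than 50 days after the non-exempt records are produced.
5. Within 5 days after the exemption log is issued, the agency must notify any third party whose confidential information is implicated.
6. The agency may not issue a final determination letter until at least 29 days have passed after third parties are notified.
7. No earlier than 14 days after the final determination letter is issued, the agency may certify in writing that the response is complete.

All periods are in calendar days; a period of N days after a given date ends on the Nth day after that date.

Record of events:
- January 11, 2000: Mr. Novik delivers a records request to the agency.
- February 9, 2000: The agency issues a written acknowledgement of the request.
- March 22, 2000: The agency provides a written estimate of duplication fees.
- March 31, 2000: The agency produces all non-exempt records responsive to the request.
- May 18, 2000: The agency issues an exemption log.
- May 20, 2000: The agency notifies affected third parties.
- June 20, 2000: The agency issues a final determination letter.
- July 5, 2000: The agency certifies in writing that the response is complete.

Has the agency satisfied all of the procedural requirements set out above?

Step 1: 30 days after January 11, 2000 (when the request is received) is February 10, 2000; done February 9, 2000 — timely.
Step 2: the earliest permitted date is 30 days after February 19, 2000 (end of the 10-day objection period, which began when the acknowledgement is issued on February 9, 2000), i.e. March 20, 2000; done March 22, 2000, after the minimum wait.
Step 3: the earliest permitted date is 8 days after March 22, 2000 (when the fee estimate is provided), i.e. March 30, 2000; March 31, 2000 is on or after that date.
Step 4: the window is 14–50 days after March 31, 2000 (when the non-exempt records are produced), so April 14, 2000 through May 20, 2000; May 18, 2000 falls inside that range.
Step 5: 5 days after May 18, 2000 (when the exemption log is issued) is May 23, 2000; May 20, 2000 is within that limit.
Step 6: the earliest permitted date is 29 days after May 20, 2000 (when third parties are notified), i.e. June 18, 2000; done June 20, 2000 — permitted.
Step 7: the earliest permitted date is 14 days after June 20, 2000 (when the final determination letter is issued), i.e. July 4, 2000; done July 5, 2000, after the minimum wait.

Yes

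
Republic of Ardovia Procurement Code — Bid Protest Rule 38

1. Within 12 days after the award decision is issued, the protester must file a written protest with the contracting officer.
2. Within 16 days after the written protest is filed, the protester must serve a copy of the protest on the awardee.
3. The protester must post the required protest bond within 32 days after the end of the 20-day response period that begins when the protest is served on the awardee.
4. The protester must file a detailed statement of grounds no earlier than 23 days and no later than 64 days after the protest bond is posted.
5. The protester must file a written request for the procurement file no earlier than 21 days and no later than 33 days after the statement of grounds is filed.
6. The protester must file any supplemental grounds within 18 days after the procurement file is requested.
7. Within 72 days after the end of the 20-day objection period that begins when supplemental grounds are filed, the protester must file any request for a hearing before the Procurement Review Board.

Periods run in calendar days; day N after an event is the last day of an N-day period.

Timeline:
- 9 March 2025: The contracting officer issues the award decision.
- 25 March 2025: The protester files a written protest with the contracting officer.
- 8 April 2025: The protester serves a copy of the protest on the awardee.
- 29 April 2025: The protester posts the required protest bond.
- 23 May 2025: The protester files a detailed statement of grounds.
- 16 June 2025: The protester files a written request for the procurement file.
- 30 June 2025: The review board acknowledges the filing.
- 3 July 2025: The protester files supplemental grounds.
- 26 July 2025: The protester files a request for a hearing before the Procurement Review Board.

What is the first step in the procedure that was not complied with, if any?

Step 1: 12 days after 9 March 2025 (when the award decision is issued) is 21 March 2025; done 25 March 2025 — 4 days late.
The procedure was therefore not followed at step 1.

Step 1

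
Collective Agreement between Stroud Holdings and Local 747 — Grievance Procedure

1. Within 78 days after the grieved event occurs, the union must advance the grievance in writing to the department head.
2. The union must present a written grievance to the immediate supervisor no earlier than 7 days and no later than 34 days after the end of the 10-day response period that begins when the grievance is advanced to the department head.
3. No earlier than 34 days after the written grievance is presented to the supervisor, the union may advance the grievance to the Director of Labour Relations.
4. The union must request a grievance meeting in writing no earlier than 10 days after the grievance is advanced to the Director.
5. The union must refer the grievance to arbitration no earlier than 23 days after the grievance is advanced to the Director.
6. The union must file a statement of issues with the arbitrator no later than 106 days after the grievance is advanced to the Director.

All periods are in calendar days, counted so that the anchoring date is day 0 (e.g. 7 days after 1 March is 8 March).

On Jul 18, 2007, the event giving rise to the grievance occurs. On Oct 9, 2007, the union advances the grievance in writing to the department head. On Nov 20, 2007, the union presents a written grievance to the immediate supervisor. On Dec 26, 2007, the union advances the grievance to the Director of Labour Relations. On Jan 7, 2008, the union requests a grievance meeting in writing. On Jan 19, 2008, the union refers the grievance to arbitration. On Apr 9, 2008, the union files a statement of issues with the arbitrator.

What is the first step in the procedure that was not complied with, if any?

Step 1

(1) due by Jul 18, 2007 + 78 days = Oct 4, 2007; Oct 9, 2007 misses that deadline by 5 days.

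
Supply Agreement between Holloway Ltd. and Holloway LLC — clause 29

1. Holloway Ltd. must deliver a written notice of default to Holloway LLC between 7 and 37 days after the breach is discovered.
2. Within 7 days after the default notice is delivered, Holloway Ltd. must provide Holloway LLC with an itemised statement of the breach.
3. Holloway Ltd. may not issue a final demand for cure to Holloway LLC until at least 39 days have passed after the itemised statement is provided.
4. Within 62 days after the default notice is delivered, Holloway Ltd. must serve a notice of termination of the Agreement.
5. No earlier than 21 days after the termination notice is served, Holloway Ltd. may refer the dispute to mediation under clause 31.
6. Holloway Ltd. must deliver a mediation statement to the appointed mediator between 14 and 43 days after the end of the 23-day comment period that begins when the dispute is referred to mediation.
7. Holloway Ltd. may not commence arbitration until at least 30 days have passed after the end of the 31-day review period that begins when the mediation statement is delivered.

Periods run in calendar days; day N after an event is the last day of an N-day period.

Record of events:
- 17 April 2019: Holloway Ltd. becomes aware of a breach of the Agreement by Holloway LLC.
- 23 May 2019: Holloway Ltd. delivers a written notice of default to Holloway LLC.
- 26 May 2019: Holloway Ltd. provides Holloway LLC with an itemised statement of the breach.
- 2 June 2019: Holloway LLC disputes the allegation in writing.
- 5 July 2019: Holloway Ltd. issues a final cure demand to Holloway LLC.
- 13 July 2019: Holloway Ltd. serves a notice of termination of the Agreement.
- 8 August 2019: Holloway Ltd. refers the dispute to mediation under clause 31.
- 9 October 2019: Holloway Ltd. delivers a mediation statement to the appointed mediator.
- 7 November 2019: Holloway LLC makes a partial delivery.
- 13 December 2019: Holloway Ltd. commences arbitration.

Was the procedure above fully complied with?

Step 1 — 7 and 37 days from 17 April 2019 (when the breach is discovered) are 24 April 2019 and 24 May 2019 respectively; 23 May 2019 falls inside that range.
Step 2 — counting 7 days from 23 May 2019 (when the default notice is delivered) gives a deadline of 30 May 2019; 26 May 2019 is within that limit.
Step 3 — must wait 39 days from 26 May 2019 (when the itemised statement is provided), so not before 4 July 2019; done 5 July 2019 — permitted.
Step 4 — counting 62 days from 23 May 2019 (when the default notice is delivered) gives a deadline of 24 July 2019; done 13 July 2019 — timely.
Step 5 — must wait 21 days from 13 July 2019 (when the termination notice is served), so not before 3 August 2019; done 8 August 2019 — permitted.
Step 6 — 14 and 43 days from 31 August 2019 (end of the 23-day comment period, which began when the dispute is referred to mediation on 8 August 2019) are 14 September 2019 and 13 October 2019 respectively; done 9 October 2019, which is between those dates.
Step 7 — must wait 30 days from 9 November 2019 (end of the 31-day review period, which began when the mediation statement is delivered on 9 October 2019), so not before 9 December 2019; done 13 December 2019, after the minimum wait.

Yes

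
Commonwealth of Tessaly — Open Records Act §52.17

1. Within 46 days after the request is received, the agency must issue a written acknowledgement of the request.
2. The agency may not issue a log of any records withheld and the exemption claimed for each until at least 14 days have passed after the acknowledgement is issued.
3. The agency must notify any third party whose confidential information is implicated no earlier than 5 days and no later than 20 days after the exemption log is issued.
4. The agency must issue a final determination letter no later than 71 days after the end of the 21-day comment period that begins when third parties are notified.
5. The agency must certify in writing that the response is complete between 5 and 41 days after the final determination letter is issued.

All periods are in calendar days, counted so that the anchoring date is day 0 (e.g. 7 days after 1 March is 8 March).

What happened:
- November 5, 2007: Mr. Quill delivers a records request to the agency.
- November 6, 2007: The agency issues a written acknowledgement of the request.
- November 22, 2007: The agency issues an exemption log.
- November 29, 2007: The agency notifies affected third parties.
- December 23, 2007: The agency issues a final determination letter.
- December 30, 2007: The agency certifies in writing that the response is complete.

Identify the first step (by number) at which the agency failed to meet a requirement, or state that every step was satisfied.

None — every step was satisfied

(1) due by November 5, 2007 + 46 days = December 21, 2007; done November 6, 2007 — timely.
(2) permitted from November 6, 2007 + 14 days = November 20, 2007 onward; done November 22, 2007, after the minimum wait.
(3) the permitted window runs from November 22, 2007 + 5 = November 27, 2007 to November 22, 2007 + 20 = December 12, 2007; done November 29, 2007 — within the window.
(4) due by December 20, 2007 + 71 days = February 29, 2008; completed December 23, 2007, before the deadline.
(5) the permitted window runs from December 23, 2007 + 5 = December 28, 2007 to December 23, 2007 + 41 = February 2, 2008; done December 30, 2007, which is between those dates.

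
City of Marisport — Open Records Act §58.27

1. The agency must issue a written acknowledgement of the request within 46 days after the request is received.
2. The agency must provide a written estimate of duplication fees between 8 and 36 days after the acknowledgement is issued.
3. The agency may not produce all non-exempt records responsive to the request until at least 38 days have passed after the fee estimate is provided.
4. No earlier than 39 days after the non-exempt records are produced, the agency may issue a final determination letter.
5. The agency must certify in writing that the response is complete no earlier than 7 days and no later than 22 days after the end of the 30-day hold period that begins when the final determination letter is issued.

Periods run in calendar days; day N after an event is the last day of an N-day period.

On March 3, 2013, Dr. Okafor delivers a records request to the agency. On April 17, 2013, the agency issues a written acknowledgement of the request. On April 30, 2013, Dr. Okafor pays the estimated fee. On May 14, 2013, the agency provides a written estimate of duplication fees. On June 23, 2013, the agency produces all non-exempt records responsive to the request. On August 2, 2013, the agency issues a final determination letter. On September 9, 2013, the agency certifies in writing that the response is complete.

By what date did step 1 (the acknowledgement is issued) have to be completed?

Step 1 runs from March 3, 2013, when the request is received. 46 days after March 3, 2013 is April 18, 2013.

April 18, 2013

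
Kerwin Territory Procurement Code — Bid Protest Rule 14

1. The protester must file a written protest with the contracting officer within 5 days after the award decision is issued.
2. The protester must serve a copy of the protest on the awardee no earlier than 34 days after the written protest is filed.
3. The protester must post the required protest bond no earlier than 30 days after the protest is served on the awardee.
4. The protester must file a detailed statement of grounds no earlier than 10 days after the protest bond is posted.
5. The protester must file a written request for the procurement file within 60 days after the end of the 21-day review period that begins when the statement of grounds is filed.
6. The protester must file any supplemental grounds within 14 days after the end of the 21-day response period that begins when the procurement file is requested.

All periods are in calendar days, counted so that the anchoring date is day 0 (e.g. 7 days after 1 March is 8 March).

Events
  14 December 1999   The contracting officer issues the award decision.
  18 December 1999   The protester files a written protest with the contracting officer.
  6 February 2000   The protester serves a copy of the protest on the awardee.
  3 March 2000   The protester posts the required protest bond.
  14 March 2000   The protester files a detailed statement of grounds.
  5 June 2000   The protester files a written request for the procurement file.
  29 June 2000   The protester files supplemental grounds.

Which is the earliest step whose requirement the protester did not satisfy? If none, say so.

(1) due by 14 December 1999 + 5 days = 19 December 1999; done 18 December 1999 — timely.
(2) permitted from 18 December 1999 + 34 days = 21 January 2000 onward; 6 February 2000 is on or after that date.
(3) permitted from 6 February 2000 + 30 days = 7 March 2000 onward; acted on 3 March 2000, 4 days prematurely.
The procedure was therefore not followed at step 3.

Step 3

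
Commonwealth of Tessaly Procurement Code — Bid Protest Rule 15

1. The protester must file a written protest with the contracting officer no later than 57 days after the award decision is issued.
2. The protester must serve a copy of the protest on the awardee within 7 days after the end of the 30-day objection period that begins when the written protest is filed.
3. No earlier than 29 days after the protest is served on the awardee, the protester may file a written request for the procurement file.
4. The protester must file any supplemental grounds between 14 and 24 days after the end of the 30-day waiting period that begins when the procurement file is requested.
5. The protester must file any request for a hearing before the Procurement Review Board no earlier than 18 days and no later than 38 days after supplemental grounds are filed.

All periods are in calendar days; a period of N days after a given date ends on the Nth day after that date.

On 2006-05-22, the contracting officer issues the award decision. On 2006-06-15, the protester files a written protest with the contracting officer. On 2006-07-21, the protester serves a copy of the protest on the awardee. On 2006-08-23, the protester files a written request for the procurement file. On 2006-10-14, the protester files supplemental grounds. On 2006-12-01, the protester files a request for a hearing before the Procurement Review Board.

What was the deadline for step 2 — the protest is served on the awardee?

The written protest is filed on 2006-06-15; the 30-day objection period therefore ends 2006-07-15, and step 2 runs from that date. 7 days after 2006-07-15 is 2006-07-22.

2006-07-22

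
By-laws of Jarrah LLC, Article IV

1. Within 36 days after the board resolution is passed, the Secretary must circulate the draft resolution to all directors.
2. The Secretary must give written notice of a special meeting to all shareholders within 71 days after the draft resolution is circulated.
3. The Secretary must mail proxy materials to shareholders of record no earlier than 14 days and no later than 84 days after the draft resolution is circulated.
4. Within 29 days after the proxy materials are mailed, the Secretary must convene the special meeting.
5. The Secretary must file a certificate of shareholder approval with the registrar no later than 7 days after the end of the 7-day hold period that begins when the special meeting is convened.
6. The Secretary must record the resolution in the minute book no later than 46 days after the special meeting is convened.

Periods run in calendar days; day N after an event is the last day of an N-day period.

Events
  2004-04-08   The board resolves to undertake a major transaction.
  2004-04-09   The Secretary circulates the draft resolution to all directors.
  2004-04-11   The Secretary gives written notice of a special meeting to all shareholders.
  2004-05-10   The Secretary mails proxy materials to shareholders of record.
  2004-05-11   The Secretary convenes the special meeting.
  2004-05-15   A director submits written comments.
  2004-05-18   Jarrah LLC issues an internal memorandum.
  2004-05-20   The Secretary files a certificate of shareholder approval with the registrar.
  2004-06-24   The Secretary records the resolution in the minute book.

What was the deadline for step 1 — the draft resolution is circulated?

Step 1 runs from 2004-04-08, when the board resolution is passed. 36 days after 2004-04-08 is 2004-05-14.

2004-05-14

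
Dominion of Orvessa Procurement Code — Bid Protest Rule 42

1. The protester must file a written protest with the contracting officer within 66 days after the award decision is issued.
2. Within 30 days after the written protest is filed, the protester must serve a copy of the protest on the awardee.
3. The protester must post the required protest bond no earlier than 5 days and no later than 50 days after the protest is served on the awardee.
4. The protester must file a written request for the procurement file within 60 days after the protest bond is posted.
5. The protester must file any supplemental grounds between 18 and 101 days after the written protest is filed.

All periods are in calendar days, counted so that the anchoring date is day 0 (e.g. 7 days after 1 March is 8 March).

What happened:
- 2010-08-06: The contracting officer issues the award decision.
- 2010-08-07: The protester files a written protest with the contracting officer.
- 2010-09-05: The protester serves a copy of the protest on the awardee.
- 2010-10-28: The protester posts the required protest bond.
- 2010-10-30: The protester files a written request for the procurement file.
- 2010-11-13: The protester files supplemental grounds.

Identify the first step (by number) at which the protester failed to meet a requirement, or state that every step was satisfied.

Step 3

(1) due by 2010-08-06 + 66 days = 2010-10-11; 2010-08-07 is within that limit.
(2) due by 2010-08-07 + 30 days = 2010-09-06; completed 2010-09-05, before the deadline.
(3) the permitted window runs from 2010-09-05 + 5 = 2010-09-10 to 2010-09-05 + 50 = 2010-10-25; 2010-10-28 is 3 days past the end of the window.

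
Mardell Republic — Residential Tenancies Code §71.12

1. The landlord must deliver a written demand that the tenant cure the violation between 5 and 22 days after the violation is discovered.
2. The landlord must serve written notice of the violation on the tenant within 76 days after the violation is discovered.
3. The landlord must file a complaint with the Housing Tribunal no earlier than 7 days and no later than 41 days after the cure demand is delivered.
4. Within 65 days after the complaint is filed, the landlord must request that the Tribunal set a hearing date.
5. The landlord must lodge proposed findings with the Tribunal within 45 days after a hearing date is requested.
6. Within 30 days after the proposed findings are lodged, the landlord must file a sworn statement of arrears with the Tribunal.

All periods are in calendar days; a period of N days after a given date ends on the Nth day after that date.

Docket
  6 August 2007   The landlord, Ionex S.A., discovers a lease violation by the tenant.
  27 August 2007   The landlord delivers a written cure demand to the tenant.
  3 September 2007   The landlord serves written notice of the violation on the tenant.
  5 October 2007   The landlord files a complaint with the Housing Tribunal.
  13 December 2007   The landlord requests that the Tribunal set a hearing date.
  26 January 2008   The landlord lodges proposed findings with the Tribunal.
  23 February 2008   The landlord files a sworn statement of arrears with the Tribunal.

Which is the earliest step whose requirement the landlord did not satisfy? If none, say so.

Step 4

(1) the permitted window runs from 6 August 2007 + 5 = 11 August 2007 to 6 August 2007 + 22 = 28 August 2007; done 27 August 2007, which is between those dates.
(2) due by 6 August 2007 + 76 days = 21 October 2007; 3 September 2007 is within that limit.
(3) the permitted window runs from 27 August 2007 + 7 = 3 September 2007 to 27 August 2007 + 41 = 7 October 2007; 5 October 2007 falls inside that range.
(4) due by 5 October 2007 + 65 days = 9 December 2007; done 13 December 2007 — 4 days late.
The procedure was therefore not followed at step 4.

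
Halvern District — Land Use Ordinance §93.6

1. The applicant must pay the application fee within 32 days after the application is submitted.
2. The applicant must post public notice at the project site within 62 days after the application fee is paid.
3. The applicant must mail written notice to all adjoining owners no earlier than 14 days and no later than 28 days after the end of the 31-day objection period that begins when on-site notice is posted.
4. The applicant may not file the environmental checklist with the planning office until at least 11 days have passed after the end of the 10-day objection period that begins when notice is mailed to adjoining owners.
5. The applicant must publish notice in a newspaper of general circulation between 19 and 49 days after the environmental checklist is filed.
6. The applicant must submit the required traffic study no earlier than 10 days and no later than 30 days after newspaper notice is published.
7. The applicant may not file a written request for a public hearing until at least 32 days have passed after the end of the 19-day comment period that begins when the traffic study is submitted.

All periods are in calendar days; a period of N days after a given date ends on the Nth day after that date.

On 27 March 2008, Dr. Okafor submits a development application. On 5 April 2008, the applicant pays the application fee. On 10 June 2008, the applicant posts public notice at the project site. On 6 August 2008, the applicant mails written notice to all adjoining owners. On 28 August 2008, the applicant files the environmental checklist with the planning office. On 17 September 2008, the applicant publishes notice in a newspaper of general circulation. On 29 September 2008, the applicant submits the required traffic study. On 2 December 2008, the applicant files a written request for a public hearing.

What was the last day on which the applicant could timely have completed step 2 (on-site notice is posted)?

Step 2 runs from 5 April 2008, when the application fee is paid. 62 days after 5 April 2008 is 6 June 2008.

6 June 2008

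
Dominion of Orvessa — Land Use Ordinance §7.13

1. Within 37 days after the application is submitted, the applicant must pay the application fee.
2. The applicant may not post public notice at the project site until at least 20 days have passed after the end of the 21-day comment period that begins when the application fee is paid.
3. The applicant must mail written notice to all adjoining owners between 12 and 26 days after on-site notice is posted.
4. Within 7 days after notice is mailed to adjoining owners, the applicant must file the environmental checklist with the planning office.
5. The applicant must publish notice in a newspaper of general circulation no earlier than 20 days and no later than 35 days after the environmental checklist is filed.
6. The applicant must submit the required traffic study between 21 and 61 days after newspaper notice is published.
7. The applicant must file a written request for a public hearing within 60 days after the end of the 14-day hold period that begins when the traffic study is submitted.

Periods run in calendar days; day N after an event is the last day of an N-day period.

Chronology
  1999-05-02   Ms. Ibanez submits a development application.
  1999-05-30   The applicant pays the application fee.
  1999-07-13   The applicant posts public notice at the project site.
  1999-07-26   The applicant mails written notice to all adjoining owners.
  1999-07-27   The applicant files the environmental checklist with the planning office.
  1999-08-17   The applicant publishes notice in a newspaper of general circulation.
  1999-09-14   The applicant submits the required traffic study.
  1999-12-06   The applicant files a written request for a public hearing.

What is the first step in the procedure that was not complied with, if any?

(1) due by 1999-05-02 + 37 days = 1999-06-08; completed 1999-05-30, before the deadline.
(2) permitted from 1999-06-20 + 20 days = 1999-07-10 onward; done 1999-07-13, after the minimum wait.
(3) the permitted window runs from 1999-07-13 + 12 = 1999-07-25 to 1999-07-13 + 26 = 1999-08-08; 1999-07-26 falls inside that range.
(4) due by 1999-07-26 + 7 days = 1999-08-02; 1999-07-27 is within that limit.
(5) the permitted window runs from 1999-07-27 + 20 = 1999-08-16 to 1999-07-27 + 35 = 1999-08-31; 1999-08-17 falls inside that range.
(6) the permitted window runs from 1999-08-17 + 21 = 1999-09-07 to 1999-08-17 + 61 = 1999-10-17; done 1999-09-14, which is between those dates.
(7) due by 1999-09-28 + 60 days = 1999-11-27; done 1999-12-06 — 9 days late.
No need to go further; step 7 was not satisfied.

Step 7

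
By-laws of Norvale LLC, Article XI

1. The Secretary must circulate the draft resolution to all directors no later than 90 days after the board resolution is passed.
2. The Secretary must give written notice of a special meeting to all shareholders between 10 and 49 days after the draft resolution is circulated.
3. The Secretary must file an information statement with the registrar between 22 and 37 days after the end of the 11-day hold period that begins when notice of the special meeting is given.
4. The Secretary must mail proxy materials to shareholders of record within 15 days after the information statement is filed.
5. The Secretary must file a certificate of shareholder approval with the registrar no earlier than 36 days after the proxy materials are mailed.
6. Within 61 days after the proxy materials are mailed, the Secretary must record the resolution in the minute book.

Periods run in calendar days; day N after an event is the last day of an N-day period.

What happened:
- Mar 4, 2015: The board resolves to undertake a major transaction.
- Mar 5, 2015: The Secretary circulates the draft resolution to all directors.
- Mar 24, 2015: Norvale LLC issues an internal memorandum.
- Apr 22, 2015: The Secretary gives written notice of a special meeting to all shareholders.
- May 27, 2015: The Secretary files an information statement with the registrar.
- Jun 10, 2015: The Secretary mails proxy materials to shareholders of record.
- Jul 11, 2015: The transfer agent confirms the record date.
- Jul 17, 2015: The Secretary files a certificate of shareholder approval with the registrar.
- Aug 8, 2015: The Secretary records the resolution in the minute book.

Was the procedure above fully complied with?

Step 1: 90 days after Mar 4, 2015 (when the board resolution is passed) is Jun 2, 2015; done Mar 5, 2015 — timely.
Step 2: the window is 10–49 days after Mar 5, 2015 (when the draft resolution is circulated), so Mar 15, 2015 through Apr 23, 2015; done Apr 22, 2015, which is between those dates.
Step 3: the window is 22–37 days after May 3, 2015 (end of the 11-day hold period, which began when notice of the special meeting is given on Apr 22, 2015), so May 25, 2015 through Jun 9, 2015; done May 27, 2015 — within the window.
Step 4: 15 days after May 27, 2015 (when the information statement is filed) is Jun 11, 2015; done Jun 10, 2015 — timely.
Step 5: the earliest permitted date is 36 days after Jun 10, 2015 (when the proxy materials are mailed), i.e. Jul 16, 2015; done Jul 17, 2015, after the minimum wait.
Step 6: 61 days after Jun 10, 2015 (when the proxy materials are mailed) is Aug 10, 2015; done Aug 8, 2015 — timely.

Yes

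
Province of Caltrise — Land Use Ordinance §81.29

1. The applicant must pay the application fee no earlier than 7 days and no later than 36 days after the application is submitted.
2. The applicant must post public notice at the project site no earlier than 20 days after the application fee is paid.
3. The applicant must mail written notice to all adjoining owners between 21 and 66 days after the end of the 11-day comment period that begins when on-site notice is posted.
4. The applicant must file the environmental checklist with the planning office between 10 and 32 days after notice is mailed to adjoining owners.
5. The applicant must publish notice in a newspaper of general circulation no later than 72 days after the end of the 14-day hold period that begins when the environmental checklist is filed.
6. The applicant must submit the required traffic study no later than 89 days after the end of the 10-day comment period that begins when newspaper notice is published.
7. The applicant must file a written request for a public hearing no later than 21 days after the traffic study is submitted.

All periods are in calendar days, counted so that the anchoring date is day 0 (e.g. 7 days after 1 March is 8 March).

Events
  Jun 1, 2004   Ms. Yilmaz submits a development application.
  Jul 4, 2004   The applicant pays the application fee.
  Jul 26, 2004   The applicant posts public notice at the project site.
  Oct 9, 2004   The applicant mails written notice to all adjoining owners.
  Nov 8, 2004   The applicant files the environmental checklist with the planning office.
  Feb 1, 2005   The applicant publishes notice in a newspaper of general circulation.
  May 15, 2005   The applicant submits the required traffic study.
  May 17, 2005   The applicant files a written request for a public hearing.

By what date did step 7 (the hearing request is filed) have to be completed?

Step 7 runs from May 15, 2005, when the traffic study is submitted. 21 days after May 15, 2005 is Jun 5, 2005.

Jun 5, 2005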